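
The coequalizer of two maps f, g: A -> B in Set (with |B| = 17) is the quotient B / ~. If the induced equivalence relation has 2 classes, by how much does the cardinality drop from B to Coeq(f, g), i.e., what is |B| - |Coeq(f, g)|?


The coequalizer Coeq(f, g) = B / ~ has one element per equivalence class.
|B| = 17, |Coeq(f, g)| = 2.
|B| - |Coeq(f, g)| = 17 - 2 = 15.

15


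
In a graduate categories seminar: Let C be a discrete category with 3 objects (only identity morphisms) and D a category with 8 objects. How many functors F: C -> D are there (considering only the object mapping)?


A functor from a discrete category C to D is determined by
where each object maps. Each of the 3 objects of C can map
to any of the 8 objects of D independently.
Number of functors = 8^3 = 512

512


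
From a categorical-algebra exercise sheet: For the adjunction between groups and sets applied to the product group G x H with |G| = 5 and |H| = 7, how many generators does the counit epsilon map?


The counit epsilon_K: F(U(K)) -> K of the Free-Forgetful adjunction
maps |K| generators of F(U(K)) into K. For K = G x H (the product group),
|G x H| = |G| * |H|.
Total generators mapped = 5 * 7 = 35.

35


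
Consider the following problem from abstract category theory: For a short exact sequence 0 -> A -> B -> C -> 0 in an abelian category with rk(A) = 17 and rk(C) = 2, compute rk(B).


For a short exact sequence 0 -> A -> B -> C -> 0,
rank is additive: rank(B) = rank(A) + rank(C).
rank(B) = 17 + 2 = 19

19


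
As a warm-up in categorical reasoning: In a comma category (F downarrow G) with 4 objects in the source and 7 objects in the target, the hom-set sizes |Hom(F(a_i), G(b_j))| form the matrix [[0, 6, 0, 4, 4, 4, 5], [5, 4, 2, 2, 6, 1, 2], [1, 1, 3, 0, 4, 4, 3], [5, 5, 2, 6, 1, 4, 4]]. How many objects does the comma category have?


Objects of (F downarrow G) are triples (a, b, h: F(a)->G(b)).
The count equals the sum of all entries in the hom-matrix.
sum(row 0) = 23
sum(row 1) = 22
sum(row 2) = 16
sum(row 3) = 27
Grand total = 88

88


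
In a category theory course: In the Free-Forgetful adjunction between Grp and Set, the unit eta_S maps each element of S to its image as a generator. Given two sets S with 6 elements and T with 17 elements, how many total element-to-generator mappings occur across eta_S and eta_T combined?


The unit eta_X: X -> U(F(X)) of the Free-Forgetful adjunction
maps each element of X to a generator of F(X). For X = S + T (disjoint
union in Set), |S + T| = |S| + |T|.
Total mappings = 6 + 17 = 23.

23


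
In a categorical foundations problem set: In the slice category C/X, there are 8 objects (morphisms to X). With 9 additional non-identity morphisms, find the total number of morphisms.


In the slice category C/X, objects are morphisms to X.
Identity morphisms: 8 (one per object of C/X).
Non-identity morphisms: 9.
Total = 8 + 9 = 17

17


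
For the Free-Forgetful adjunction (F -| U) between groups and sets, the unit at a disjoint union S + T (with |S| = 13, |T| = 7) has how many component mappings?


The unit eta_X: X -> U(F(X)) of the Free-Forgetful adjunction
maps each element of X to a generator of F(X). For X = S + T (disjoint
union in Set), |S + T| = |S| + |T|.
Total mappings = 13 + 7 = 20.

20


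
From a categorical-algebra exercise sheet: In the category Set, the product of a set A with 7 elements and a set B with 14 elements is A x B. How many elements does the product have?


In Set, the product A x B is the Cartesian product.
By the universal property, |A x B| = |A| * |B|.
|A x B| = 7 * 14 = 98

98


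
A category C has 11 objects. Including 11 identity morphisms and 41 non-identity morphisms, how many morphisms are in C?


Each object has an identity morphism, giving 11 identities.
Adding the 41 non-identity morphisms:
Total = 11 + 41 = 52

52


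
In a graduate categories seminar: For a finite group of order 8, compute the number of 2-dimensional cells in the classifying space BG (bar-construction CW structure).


In the bar-construction CW model of BG, the n-cells are indexed by
n-tuples [g_1|...|g_n] of non-identity elements of G (degenerate
simplices with some g_i = e do not contribute cells), so there are
(|G| - 1)^n n-cells.
For dim = 2 with |G| = 8:
cells = (8 - 1)^2 = 7^2 = 49

49


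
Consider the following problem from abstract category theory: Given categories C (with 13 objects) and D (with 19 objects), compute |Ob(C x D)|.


The product category C x D has objects that are pairs (c, d).
Number of pairs = |Ob(C)| * |Ob(D)| = 13 * 19 = 247

247


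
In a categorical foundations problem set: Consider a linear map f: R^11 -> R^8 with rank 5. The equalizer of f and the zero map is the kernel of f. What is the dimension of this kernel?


The equalizer of f and the zero map is ker(f).
By the rank-nullity theorem: dim(ker(f)) = dim(domain) - rank(f).
dim(ker(f)) = 11 - 5 = 6

6


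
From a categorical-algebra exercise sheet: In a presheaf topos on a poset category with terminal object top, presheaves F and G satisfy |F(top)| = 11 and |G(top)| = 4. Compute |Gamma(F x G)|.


Global sections of a presheaf on a poset with terminal top satisfy
Gamma(H) ~ H(top). Presheaves admit pointwise products, so
(F x G)(top) = F(top) x G(top) (Cartesian product).
|Gamma(F x G)| = |F(top)| * |G(top)| = 11 * 4 = 44.

44


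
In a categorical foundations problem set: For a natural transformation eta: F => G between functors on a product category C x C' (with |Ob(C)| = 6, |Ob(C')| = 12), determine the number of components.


A natural transformation eta: F => G assigns one component morphism per
object of the domain category.
The domain is the product category C x C', so
|Ob(C x C')| = |Ob(C)| * |Ob(C')| = 6 * 12 = 72.
Therefore eta has 72 component morphisms.

72


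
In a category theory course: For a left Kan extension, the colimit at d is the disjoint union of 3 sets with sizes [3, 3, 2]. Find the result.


Pointwise, the left Kan extension (Lan_F H)(d) is the colimit, indexed
by the comma category (F downarrow d), of H composed with the
projection (F downarrow d) -> C. Here that colimit is given
as a coproduct (disjoint union) of sets, so its cardinality is the
sum of the sizes of the summands.
Coproduct of sets with sizes: 3 + 3 + 2
= 8

8


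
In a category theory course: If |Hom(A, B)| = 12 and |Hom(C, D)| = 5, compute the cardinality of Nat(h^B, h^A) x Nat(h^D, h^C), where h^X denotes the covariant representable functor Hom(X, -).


By the Yoneda lemma, Nat(h^B, h^A) is isomorphic to Hom(A, B),
so |Nat(h^B, h^A)| = |Hom(A, B)| and |Nat(h^D, h^C)| = |Hom(C, D)|.
|Hom(A, B)| = 12, |Hom(C, D)| = 5.
|Nat(h^B, h^A) x Nat(h^D, h^C)| = 12 * 5 = 60

60


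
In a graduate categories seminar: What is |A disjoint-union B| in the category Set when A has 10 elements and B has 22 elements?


In Set, the coproduct A + B is the disjoint union.
|A + B| = |A| + |B| = 10 + 22 = 32

32


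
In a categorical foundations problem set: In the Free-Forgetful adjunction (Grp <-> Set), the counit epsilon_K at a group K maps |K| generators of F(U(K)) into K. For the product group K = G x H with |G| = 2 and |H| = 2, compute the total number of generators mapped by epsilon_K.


The counit epsilon_K: F(U(K)) -> K of the Free-Forgetful adjunction
maps |K| generators of F(U(K)) into K. For K = G x H (the product group),
|G x H| = |G| * |H|.
Total generators mapped = 2 * 2 = 4.

4


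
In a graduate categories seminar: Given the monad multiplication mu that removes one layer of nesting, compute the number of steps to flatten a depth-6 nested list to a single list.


Each application of mu: T^2 -> T removes one layer of nesting.
Starting at depth 6 (i.e., T^6(X)), we need to reach T(X).
Number of mu applications = 6 - 1 = 5

5


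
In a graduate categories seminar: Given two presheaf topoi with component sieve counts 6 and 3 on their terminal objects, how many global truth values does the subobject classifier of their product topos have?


In a product of presheaf topoi E_1 x E_2, the subobject classifier
is Omega = Omega_1 x Omega_2 (componentwise), so
|Omega(top)| = |Omega_1(top_1)| * |Omega_2(top_2)|.
= 6 * 3 = 18.

18


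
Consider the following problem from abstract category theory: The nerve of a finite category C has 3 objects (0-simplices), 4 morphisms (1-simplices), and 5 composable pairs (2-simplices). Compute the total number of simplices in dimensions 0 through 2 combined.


The 2-skeleton of the nerve N(C) consists of simplices in dimensions 0, 1, 2:
  |N(C)_0| = 3 (objects)
  |N(C)_1| = 4 (morphisms)
  |N(C)_2| = 5 (composable pairs)
Total = 3 + 4 + 5 = 12

12


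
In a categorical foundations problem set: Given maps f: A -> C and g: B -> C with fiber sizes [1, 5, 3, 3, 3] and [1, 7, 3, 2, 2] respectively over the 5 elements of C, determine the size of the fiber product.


The pullback A x_C B consists of pairs (a, b) with f(a) = g(b).
For each element c in C, the fiber product has |f^-1(c)| * |g^-1(c)| elements.
Summing over C: 1 * 1 + 5 * 7 + 3 * 3 + 3 * 2 + 3 * 2
= 1 + 35 + 9 + 6 + 6 = 57

57


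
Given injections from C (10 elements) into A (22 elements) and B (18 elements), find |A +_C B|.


The pushout A +_C B identifies the images of C in A and B.
|A +_C B| = |A| + |B| - |C| (for injections).
= 22 + 18 - 10 = 30

30


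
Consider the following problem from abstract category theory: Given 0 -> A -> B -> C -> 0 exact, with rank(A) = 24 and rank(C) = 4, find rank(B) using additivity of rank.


For a short exact sequence 0 -> A -> B -> C -> 0,
rank is additive: rank(B) = rank(A) + rank(C).
rank(B) = 24 + 4 = 28

28


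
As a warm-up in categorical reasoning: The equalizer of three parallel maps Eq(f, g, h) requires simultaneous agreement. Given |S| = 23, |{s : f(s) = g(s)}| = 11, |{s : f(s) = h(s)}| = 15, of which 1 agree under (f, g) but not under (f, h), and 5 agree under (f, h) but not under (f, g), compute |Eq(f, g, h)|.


Eq(f, g, h) is the triple-agreement set: points in S where all three
maps take the same value. Using inclusion-exclusion on the pairwise data:
Pair (f, g) agrees on 11 points; pair (f, h) on 15 points.
Points agreeing under (f, g) but not (f, h) = 1; under (f, h) but not (f, g) = 5.
Triple-agreement = agreement-in-(f, g) minus points that agree under (f, g) but not (f, h):
|Eq(f, g, h)| = 11 - 1 = 10
(cross-check via (f, h): 15 - 5 = 10.)

10


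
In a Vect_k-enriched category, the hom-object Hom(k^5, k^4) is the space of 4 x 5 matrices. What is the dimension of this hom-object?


In Vect-enriched categories, Hom(k^n, k^m) is the space of m x n matrices.
dim(Hom(k^5, k^4)) = 4 * 5 = 20

20


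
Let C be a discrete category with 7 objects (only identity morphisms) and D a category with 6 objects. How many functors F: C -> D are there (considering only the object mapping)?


A functor from a discrete category C to D is determined by
where each object maps. Each of the 7 objects of C can map
to any of the 6 objects of D independently.
Number of functors = 6^7 = 279936

279936


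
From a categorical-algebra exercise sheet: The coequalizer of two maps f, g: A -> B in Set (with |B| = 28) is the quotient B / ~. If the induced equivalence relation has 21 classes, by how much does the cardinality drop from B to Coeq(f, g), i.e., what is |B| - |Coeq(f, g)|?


The coequalizer Coeq(f, g) = B / ~ has one element per equivalence class.
|B| = 28, |Coeq(f, g)| = 21.
|B| - |Coeq(f, g)| = 28 - 21 = 7.

7


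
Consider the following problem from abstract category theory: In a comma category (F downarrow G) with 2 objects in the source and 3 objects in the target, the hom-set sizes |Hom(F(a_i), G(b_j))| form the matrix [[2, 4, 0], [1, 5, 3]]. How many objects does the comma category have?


Objects of (F downarrow G) are triples (a, b, h: F(a)->G(b)).
The count equals the sum of all entries in the hom-matrix.
sum(row 0) = 6
sum(row 1) = 9
Grand total = 15

15


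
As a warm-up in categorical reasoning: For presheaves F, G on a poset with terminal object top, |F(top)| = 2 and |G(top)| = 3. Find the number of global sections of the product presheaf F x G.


Global sections of a presheaf on a poset with terminal top satisfy
Gamma(H) ~ H(top). Presheaves admit pointwise products, so
(F x G)(top) = F(top) x G(top) (Cartesian product).
|Gamma(F x G)| = |F(top)| * |G(top)| = 2 * 3 = 6.

6


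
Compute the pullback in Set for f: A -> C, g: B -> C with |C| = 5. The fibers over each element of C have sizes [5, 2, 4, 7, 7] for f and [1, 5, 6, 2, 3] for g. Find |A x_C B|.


The pullback A x_C B consists of pairs (a, b) with f(a) = g(b).
For each element c in C, the fiber product has |f^-1(c)| * |g^-1(c)| elements.
Summing over C: 5 * 1 + 2 * 5 + 4 * 6 + 7 * 2 + 7 * 3
= 5 + 10 + 24 + 14 + 21 = 74

74


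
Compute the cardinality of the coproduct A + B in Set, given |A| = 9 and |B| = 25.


In Set, the coproduct A + B is the disjoint union.
|A + B| = |A| + |B| = 9 + 25 = 34

34


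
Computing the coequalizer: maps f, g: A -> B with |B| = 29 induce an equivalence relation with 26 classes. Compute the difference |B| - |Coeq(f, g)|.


The coequalizer Coeq(f, g) = B / ~ has one element per equivalence class.
|B| = 29, |Coeq(f, g)| = 26.
|B| - |Coeq(f, g)| = 29 - 26 = 3.

3


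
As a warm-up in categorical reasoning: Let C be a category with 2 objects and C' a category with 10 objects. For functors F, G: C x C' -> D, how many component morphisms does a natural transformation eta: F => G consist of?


A natural transformation eta: F => G assigns one component morphism per
object of the domain category.
The domain is the product category C x C', so
|Ob(C x C')| = |Ob(C)| * |Ob(C')| = 2 * 10 = 20.
Therefore eta has 20 component morphisms.

20


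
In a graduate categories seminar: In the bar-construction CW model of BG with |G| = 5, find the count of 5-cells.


In the bar-construction CW model of BG, the n-cells are indexed by
n-tuples [g_1|...|g_n] of non-identity elements of G (degenerate
simplices with some g_i = e do not contribute cells), so there are
(|G| - 1)^n n-cells.
For dim = 5 with |G| = 5:
cells = (5 - 1)^5 = 4^5 = 1024

1024


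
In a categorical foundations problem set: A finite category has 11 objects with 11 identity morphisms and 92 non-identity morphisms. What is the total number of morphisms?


Each object has an identity morphism, giving 11 identities.
Adding the 92 non-identity morphisms:
Total = 11 + 92 = 103

103


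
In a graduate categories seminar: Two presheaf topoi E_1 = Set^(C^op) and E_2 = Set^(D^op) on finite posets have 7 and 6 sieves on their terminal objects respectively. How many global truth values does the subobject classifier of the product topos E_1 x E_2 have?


In a product of presheaf topoi E_1 x E_2, the subobject classifier
is Omega = Omega_1 x Omega_2 (componentwise), so
|Omega(top)| = |Omega_1(top_1)| * |Omega_2(top_2)|.
= 7 * 6 = 42.

42


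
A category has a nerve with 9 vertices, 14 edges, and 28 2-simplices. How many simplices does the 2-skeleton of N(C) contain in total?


The 2-skeleton of the nerve N(C) consists of simplices in dimensions 0, 1, 2:
  |N(C)_0| = 9 (objects)
  |N(C)_1| = 14 (morphisms)
  |N(C)_2| = 28 (composable pairs)
Total = 9 + 14 + 28 = 51

51


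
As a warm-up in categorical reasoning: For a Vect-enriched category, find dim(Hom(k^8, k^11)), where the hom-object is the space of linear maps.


In Vect-enriched categories, Hom(k^n, k^m) is the space of m x n matrices.
dim(Hom(k^8, k^11)) = 11 * 8 = 88

88


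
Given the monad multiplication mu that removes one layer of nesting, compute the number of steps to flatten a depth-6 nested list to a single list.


Each application of mu: T^2 -> T removes one layer of nesting.
Starting at depth 6 (i.e., T^6(X)), we need to reach T(X).
Number of mu applications = 6 - 1 = 5

5


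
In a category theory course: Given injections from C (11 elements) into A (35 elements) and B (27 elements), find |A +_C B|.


The pushout A +_C B identifies the images of C in A and B.
|A +_C B| = |A| + |B| - |C| (for injections).
= 35 + 27 - 11 = 51

51


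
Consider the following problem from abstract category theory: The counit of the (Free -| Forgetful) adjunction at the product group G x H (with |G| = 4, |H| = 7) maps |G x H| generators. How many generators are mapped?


The counit epsilon_K: F(U(K)) -> K of the Free-Forgetful adjunction
maps |K| generators of F(U(K)) into K. For K = G x H (the product group),
|G x H| = |G| * |H|.
Total generators mapped = 4 * 7 = 28.

28


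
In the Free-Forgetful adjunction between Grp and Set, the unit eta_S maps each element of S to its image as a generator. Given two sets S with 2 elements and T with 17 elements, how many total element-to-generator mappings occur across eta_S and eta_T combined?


The unit eta_X: X -> U(F(X)) of the Free-Forgetful adjunction
maps each element of X to a generator of F(X). For X = S + T (disjoint
union in Set), |S + T| = |S| + |T|.
Total mappings = 2 + 17 = 19.

19


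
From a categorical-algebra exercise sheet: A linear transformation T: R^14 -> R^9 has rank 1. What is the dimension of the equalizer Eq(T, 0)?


The equalizer of f and the zero map is ker(f).
By the rank-nullity theorem: dim(ker(f)) = dim(domain) - rank(f).
dim(ker(f)) = 14 - 1 = 13

13


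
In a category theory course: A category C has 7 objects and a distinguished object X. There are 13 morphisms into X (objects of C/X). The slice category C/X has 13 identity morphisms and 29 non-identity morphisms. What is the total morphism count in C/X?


In the slice category C/X, objects are morphisms to X.
Identity morphisms: 13 (one per object of C/X).
Non-identity morphisms: 29.
Total = 13 + 29 = 42

42


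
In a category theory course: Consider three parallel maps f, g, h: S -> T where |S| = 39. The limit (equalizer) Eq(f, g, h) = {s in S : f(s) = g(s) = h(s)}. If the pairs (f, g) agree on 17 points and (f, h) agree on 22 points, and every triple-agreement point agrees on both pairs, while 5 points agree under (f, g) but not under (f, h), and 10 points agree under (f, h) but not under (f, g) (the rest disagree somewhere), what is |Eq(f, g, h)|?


Eq(f, g, h) is the triple-agreement set: points in S where all three
maps take the same value. Using inclusion-exclusion on the pairwise data:
Pair (f, g) agrees on 17 points; pair (f, h) on 22 points.
Points agreeing under (f, g) but not (f, h) = 5; under (f, h) but not (f, g) = 10.
Triple-agreement = agreement-in-(f, g) minus points that agree under (f, g) but not (f, h):
|Eq(f, g, h)| = 17 - 5 = 12
(cross-check via (f, h): 22 - 10 = 12.)

12


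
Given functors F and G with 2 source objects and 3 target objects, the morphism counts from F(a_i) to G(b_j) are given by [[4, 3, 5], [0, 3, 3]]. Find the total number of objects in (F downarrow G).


Objects of (F downarrow G) are triples (a, b, h: F(a)->G(b)).
The count equals the sum of all entries in the hom-matrix.
sum(row 0) = 12
sum(row 1) = 6
Grand total = 18

18


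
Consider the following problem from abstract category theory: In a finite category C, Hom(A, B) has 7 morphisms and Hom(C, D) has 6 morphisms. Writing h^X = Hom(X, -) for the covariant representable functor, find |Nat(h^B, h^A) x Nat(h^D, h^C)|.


By the Yoneda lemma, Nat(h^B, h^A) is isomorphic to Hom(A, B),
so |Nat(h^B, h^A)| = |Hom(A, B)| and |Nat(h^D, h^C)| = |Hom(C, D)|.
|Hom(A, B)| = 7, |Hom(C, D)| = 6.
|Nat(h^B, h^A) x Nat(h^D, h^C)| = 7 * 6 = 42

42


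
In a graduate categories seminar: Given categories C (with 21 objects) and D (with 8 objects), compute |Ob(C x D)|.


The product category C x D has objects that are pairs (c, d).
Number of pairs = |Ob(C)| * |Ob(D)| = 21 * 8 = 168

168


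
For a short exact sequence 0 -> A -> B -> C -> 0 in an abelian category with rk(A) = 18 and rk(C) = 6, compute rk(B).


For a short exact sequence 0 -> A -> B -> C -> 0,
rank is additive: rank(B) = rank(A) + rank(C).
rank(B) = 18 + 6 = 24

24


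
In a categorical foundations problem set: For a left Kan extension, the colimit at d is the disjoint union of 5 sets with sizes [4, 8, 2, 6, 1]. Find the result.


Pointwise, the left Kan extension (Lan_F H)(d) is the colimit, indexed
by the comma category (F downarrow d), of H composed with the
projection (F downarrow d) -> C. Here that colimit is given
as a coproduct (disjoint union) of sets, so its cardinality is the
sum of the sizes of the summands.
Coproduct of sets with sizes: 4 + 8 + 2 + 6 + 1
= 21

21


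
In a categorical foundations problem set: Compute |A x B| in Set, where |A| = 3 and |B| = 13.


In Set, the product A x B is the Cartesian product.
By the universal property, |A x B| = |A| * |B|.
|A x B| = 3 * 13 = 39

39


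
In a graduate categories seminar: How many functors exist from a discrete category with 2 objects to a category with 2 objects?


A functor from a discrete category C to D is determined by
where each object maps. Each of the 2 objects of C can map
to any of the 2 objects of D independently.
Number of functors = 2^2 = 4

4


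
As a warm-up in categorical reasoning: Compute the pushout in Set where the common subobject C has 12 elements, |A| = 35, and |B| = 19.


The pushout A +_C B identifies the images of C in A and B.
|A +_C B| = |A| + |B| - |C| (for injections).
= 35 + 19 - 12 = 42

42


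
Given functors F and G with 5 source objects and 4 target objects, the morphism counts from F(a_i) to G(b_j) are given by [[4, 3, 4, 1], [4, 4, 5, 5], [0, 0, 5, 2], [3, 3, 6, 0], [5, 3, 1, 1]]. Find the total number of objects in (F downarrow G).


Objects of (F downarrow G) are triples (a, b, h: F(a)->G(b)).
The count equals the sum of all entries in the hom-matrix.
sum(row 0) = 12
sum(row 1) = 18
sum(row 2) = 7
sum(row 3) = 12
sum(row 4) = 10
Grand total = 59

59


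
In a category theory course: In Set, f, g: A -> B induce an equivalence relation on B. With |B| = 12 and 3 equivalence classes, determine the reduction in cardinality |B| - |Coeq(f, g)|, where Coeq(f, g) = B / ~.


The coequalizer Coeq(f, g) = B / ~ has one element per equivalence class.
|B| = 12, |Coeq(f, g)| = 3.
|B| - |Coeq(f, g)| = 12 - 3 = 9.

9


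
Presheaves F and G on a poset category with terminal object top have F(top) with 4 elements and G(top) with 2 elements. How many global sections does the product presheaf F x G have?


Global sections of a presheaf on a poset with terminal top satisfy
Gamma(H) ~ H(top). Presheaves admit pointwise products, so
(F x G)(top) = F(top) x G(top) (Cartesian product).
|Gamma(F x G)| = |F(top)| * |G(top)| = 4 * 2 = 8.

8


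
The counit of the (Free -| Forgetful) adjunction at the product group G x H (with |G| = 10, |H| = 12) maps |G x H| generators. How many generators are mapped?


The counit epsilon_K: F(U(K)) -> K of the Free-Forgetful adjunction
maps |K| generators of F(U(K)) into K. For K = G x H (the product group),
|G x H| = |G| * |H|.
Total generators mapped = 10 * 12 = 120.

120


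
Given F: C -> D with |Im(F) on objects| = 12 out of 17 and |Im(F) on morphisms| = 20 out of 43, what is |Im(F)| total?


The image of F consists of distinct objects and distinct morphisms.
|Im(F)| on objects = 12
|Im(F)| on morphisms = 20
Total image cardinality = 12 + 20 = 32

32


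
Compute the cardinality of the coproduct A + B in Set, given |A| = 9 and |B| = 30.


In Set, the coproduct A + B is the disjoint union.
|A + B| = |A| + |B| = 9 + 30 = 39

39


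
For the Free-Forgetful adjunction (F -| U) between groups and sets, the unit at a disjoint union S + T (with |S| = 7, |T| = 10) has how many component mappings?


The unit eta_X: X -> U(F(X)) of the Free-Forgetful adjunction
maps each element of X to a generator of F(X). For X = S + T (disjoint
union in Set), |S + T| = |S| + |T|.
Total mappings = 7 + 10 = 17.

17


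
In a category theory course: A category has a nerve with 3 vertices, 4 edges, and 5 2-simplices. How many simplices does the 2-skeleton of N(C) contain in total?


The 2-skeleton of the nerve N(C) consists of simplices in dimensions 0, 1, 2:
  |N(C)_0| = 3 (objects)
  |N(C)_1| = 4 (morphisms)
  |N(C)_2| = 5 (composable pairs)
Total = 3 + 4 + 5 = 12

12


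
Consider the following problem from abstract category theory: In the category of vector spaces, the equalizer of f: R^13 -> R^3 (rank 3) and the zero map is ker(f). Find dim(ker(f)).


The equalizer of f and the zero map is ker(f).
By the rank-nullity theorem: dim(ker(f)) = dim(domain) - rank(f).
dim(ker(f)) = 13 - 3 = 10

10


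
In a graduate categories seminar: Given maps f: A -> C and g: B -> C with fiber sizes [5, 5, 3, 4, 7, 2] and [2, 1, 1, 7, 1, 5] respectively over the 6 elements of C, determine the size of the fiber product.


The pullback A x_C B consists of pairs (a, b) with f(a) = g(b).
For each element c in C, the fiber product has |f^-1(c)| * |g^-1(c)| elements.
Summing over C: 5 * 2 + 5 * 1 + 3 * 1 + 4 * 7 + 7 * 1 + 2 * 5
= 10 + 5 + 3 + 28 + 7 + 10 = 63

63


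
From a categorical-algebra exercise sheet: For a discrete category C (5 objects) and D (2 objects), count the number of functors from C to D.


A functor from a discrete category C to D is determined by
where each object maps. Each of the 5 objects of C can map
to any of the 2 objects of D independently.
Number of functors = 2^5 = 32

32


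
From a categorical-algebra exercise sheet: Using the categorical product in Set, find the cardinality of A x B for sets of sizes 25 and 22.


In Set, the product A x B is the Cartesian product.
By the universal property, |A x B| = |A| * |B|.
|A x B| = 25 * 22 = 550

550


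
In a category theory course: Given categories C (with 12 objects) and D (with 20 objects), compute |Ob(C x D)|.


The product category C x D has objects that are pairs (c, d).
Number of pairs = |Ob(C)| * |Ob(D)| = 12 * 20 = 240

240


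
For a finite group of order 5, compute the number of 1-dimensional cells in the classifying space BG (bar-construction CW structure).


In the bar-construction CW model of BG, the n-cells are indexed by
n-tuples [g_1|...|g_n] of non-identity elements of G (degenerate
simplices with some g_i = e do not contribute cells), so there are
(|G| - 1)^n n-cells.
For dim = 1 with |G| = 5:
cells = (5 - 1)^1 = 4^1 = 4

4


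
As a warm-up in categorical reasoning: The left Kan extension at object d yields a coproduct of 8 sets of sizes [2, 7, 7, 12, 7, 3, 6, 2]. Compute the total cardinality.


Pointwise, the left Kan extension (Lan_F H)(d) is the colimit, indexed
by the comma category (F downarrow d), of H composed with the
projection (F downarrow d) -> C. Here that colimit is given
as a coproduct (disjoint union) of sets, so its cardinality is the
sum of the sizes of the summands.
Coproduct of sets with sizes: 2 + 7 + 7 + 12 + 7 + 3 + 6 + 2
= 46

46


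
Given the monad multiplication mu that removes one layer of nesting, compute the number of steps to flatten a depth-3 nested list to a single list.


Each application of mu: T^2 -> T removes one layer of nesting.
Starting at depth 3 (i.e., T^3(X)), we need to reach T(X).
Number of mu applications = 3 - 1 = 2

2


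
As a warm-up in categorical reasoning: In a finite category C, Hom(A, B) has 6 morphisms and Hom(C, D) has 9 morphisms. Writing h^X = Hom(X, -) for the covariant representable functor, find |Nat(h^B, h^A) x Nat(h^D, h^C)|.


By the Yoneda lemma, Nat(h^B, h^A) is isomorphic to Hom(A, B),
so |Nat(h^B, h^A)| = |Hom(A, B)| and |Nat(h^D, h^C)| = |Hom(C, D)|.
|Hom(A, B)| = 6, |Hom(C, D)| = 9.
|Nat(h^B, h^A) x Nat(h^D, h^C)| = 6 * 9 = 54

54


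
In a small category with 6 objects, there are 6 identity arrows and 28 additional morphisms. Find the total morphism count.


Each object has an identity morphism, giving 6 identities.
Adding the 28 non-identity morphisms:
Total = 6 + 28 = 34

34


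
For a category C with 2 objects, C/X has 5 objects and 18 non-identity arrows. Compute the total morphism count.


In the slice category C/X, objects are morphisms to X.
Identity morphisms: 5 (one per object of C/X).
Non-identity morphisms: 18.
Total = 5 + 18 = 23

23


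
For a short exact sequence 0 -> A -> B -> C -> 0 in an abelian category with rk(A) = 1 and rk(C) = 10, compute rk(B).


For a short exact sequence 0 -> A -> B -> C -> 0,
rank is additive: rank(B) = rank(A) + rank(C).
rank(B) = 1 + 10 = 11

11


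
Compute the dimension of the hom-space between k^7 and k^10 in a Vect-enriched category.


In Vect-enriched categories, Hom(k^n, k^m) is the space of m x n matrices.
dim(Hom(k^7, k^10)) = 10 * 7 = 70

70


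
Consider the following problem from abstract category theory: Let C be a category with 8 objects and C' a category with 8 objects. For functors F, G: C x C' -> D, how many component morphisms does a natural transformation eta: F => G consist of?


A natural transformation eta: F => G assigns one component morphism per
object of the domain category.
The domain is the product category C x C', so
|Ob(C x C')| = |Ob(C)| * |Ob(C')| = 8 * 8 = 64.
Therefore eta has 64 component morphisms.

64


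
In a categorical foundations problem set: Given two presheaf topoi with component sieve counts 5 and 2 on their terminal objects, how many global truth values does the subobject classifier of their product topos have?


In a product of presheaf topoi E_1 x E_2, the subobject classifier
is Omega = Omega_1 x Omega_2 (componentwise), so
|Omega(top)| = |Omega_1(top_1)| * |Omega_2(top_2)|.
= 5 * 2 = 10.

10


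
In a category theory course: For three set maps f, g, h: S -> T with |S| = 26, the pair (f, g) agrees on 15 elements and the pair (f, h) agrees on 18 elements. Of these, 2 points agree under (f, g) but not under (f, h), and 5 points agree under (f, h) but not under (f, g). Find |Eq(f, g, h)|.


Eq(f, g, h) is the triple-agreement set: points in S where all three
maps take the same value. Using inclusion-exclusion on the pairwise data:
Pair (f, g) agrees on 15 points; pair (f, h) on 18 points.
Points agreeing under (f, g) but not (f, h) = 2; under (f, h) but not (f, g) = 5.
Triple-agreement = agreement-in-(f, g) minus points that agree under (f, g) but not (f, h):
|Eq(f, g, h)| = 15 - 2 = 13
(cross-check via (f, h): 18 - 5 = 13.)

13


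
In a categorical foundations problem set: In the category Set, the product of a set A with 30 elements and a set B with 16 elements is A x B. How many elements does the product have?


In Set, the product A x B is the Cartesian product.
By the universal property, |A x B| = |A| * |B|.
|A x B| = 30 * 16 = 480

480


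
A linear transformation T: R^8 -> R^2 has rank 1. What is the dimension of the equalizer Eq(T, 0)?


The equalizer of f and the zero map is ker(f).
By the rank-nullity theorem: dim(ker(f)) = dim(domain) - rank(f).
dim(ker(f)) = 8 - 1 = 7

7


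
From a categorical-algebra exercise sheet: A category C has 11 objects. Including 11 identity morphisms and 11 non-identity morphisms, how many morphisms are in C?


Each object has an identity morphism, giving 11 identities.
Adding the 11 non-identity morphisms:
Total = 11 + 11 = 22

22


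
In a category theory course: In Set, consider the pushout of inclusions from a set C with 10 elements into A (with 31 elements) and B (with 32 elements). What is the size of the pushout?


The pushout A +_C B identifies the images of C in A and B.
|A +_C B| = |A| + |B| - |C| (for injections).
= 31 + 32 - 10 = 53

53


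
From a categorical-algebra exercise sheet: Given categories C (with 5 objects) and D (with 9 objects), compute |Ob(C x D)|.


The product category C x D has objects that are pairs (c, d).
Number of pairs = |Ob(C)| * |Ob(D)| = 5 * 9 = 45

45


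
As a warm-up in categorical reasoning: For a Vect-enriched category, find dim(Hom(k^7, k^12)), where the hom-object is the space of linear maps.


In Vect-enriched categories, Hom(k^n, k^m) is the space of m x n matrices.
dim(Hom(k^7, k^12)) = 12 * 7 = 84

84


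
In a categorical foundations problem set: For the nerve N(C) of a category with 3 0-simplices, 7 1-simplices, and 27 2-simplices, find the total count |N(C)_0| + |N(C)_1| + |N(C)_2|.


The 2-skeleton of the nerve N(C) consists of simplices in dimensions 0, 1, 2:
  |N(C)_0| = 3 (objects)
  |N(C)_1| = 7 (morphisms)
  |N(C)_2| = 27 (composable pairs)
Total = 3 + 7 + 27 = 37

37


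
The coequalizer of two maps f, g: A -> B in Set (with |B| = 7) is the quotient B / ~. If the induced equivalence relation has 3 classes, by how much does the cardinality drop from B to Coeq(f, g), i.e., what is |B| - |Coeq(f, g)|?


The coequalizer Coeq(f, g) = B / ~ has one element per equivalence class.
|B| = 7, |Coeq(f, g)| = 3.
|B| - |Coeq(f, g)| = 7 - 3 = 4.

4


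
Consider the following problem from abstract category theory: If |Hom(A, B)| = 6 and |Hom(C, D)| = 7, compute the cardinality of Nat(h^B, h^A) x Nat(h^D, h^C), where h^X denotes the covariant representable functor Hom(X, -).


By the Yoneda lemma, Nat(h^B, h^A) is isomorphic to Hom(A, B),
so |Nat(h^B, h^A)| = |Hom(A, B)| and |Nat(h^D, h^C)| = |Hom(C, D)|.
|Hom(A, B)| = 6, |Hom(C, D)| = 7.
|Nat(h^B, h^A) x Nat(h^D, h^C)| = 6 * 7 = 42

42


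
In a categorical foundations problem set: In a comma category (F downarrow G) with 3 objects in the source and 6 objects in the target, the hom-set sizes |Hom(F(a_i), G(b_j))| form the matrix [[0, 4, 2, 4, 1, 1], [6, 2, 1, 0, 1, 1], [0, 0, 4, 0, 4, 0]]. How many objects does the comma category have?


Objects of (F downarrow G) are triples (a, b, h: F(a)->G(b)).
The count equals the sum of all entries in the hom-matrix.
sum(row 0) = 12
sum(row 1) = 11
sum(row 2) = 8
Grand total = 31

31


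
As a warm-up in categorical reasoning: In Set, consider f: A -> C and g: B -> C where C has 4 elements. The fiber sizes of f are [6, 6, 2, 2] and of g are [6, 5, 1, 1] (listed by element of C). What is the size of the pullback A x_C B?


The pullback A x_C B consists of pairs (a, b) with f(a) = g(b).
For each element c in C, the fiber product has |f^-1(c)| * |g^-1(c)| elements.
Summing over C: 6 * 6 + 6 * 5 + 2 * 1 + 2 * 1
= 36 + 30 + 2 + 2 = 70

70


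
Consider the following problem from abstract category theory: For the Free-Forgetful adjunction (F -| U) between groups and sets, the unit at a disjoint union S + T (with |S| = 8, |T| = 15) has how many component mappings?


The unit eta_X: X -> U(F(X)) of the Free-Forgetful adjunction
maps each element of X to a generator of F(X). For X = S + T (disjoint
union in Set), |S + T| = |S| + |T|.
Total mappings = 8 + 15 = 23.

23


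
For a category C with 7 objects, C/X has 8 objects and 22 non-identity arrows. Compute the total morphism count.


In the slice category C/X, objects are morphisms to X.
Identity morphisms: 8 (one per object of C/X).
Non-identity morphisms: 22.
Total = 8 + 22 = 30

30


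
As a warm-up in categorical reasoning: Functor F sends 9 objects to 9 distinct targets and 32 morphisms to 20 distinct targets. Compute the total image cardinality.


The image of F consists of distinct objects and distinct morphisms.
|Im(F)| on objects = 9
|Im(F)| on morphisms = 20
Total image cardinality = 9 + 20 = 29

29


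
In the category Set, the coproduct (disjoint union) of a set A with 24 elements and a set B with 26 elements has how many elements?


In Set, the coproduct A + B is the disjoint union.
|A + B| = |A| + |B| = 24 + 26 = 50

50


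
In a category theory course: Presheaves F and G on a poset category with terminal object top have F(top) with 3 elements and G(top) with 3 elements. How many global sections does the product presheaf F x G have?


Global sections of a presheaf on a poset with terminal top satisfy
Gamma(H) ~ H(top). Presheaves admit pointwise products, so
(F x G)(top) = F(top) x G(top) (Cartesian product).
|Gamma(F x G)| = |F(top)| * |G(top)| = 3 * 3 = 9.

9


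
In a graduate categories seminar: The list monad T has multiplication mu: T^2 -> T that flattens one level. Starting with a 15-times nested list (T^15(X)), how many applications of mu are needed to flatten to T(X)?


Each application of mu: T^2 -> T removes one layer of nesting.
Starting at depth 15 (i.e., T^15(X)), we need to reach T(X).
Number of mu applications = 15 - 1 = 14

14


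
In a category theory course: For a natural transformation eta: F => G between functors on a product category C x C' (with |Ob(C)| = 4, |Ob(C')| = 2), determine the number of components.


A natural transformation eta: F => G assigns one component morphism per
object of the domain category.
The domain is the product category C x C', so
|Ob(C x C')| = |Ob(C)| * |Ob(C')| = 4 * 2 = 8.
Therefore eta has 8 component morphisms.

8


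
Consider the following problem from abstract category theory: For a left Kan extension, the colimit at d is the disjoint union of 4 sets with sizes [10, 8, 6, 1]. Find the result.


Pointwise, the left Kan extension (Lan_F H)(d) is the colimit, indexed
by the comma category (F downarrow d), of H composed with the
projection (F downarrow d) -> C. Here that colimit is given
as a coproduct (disjoint union) of sets, so its cardinality is the
sum of the sizes of the summands.
Coproduct of sets with sizes: 10 + 8 + 6 + 1
= 25

25


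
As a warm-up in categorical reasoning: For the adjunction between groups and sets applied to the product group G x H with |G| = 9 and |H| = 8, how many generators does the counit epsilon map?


The counit epsilon_K: F(U(K)) -> K of the Free-Forgetful adjunction
maps |K| generators of F(U(K)) into K. For K = G x H (the product group),
|G x H| = |G| * |H|.
Total generators mapped = 9 * 8 = 72.

72


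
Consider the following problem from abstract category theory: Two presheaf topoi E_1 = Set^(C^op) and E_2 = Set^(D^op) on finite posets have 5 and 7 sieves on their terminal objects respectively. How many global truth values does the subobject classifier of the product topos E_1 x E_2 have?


In a product of presheaf topoi E_1 x E_2, the subobject classifier
is Omega = Omega_1 x Omega_2 (componentwise), so
|Omega(top)| = |Omega_1(top_1)| * |Omega_2(top_2)|.
= 5 * 7 = 35.

35


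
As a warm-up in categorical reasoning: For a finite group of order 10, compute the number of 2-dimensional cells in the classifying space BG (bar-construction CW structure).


In the bar-construction CW model of BG, the n-cells are indexed by
n-tuples [g_1|...|g_n] of non-identity elements of G (degenerate
simplices with some g_i = e do not contribute cells), so there are
(|G| - 1)^n n-cells.
For dim = 2 with |G| = 10:
cells = (10 - 1)^2 = 9^2 = 81

81


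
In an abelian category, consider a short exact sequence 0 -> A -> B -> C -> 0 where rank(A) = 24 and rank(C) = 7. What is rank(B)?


For a short exact sequence 0 -> A -> B -> C -> 0,
rank is additive: rank(B) = rank(A) + rank(C).
rank(B) = 24 + 7 = 31

31


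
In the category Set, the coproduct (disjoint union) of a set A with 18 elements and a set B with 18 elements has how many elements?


In Set, the coproduct A + B is the disjoint union.
|A + B| = |A| + |B| = 18 + 18 = 36

36


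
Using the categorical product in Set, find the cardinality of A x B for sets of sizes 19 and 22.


In Set, the product A x B is the Cartesian product.
By the universal property, |A x B| = |A| * |B|.
|A x B| = 19 * 22 = 418

418


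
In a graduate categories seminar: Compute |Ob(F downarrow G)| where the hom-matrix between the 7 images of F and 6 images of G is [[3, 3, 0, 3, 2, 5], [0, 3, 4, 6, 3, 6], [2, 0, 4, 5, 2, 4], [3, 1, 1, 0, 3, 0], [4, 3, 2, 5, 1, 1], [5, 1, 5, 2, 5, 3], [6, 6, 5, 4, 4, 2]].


Objects of (F downarrow G) are triples (a, b, h: F(a)->G(b)).
The count equals the sum of all entries in the hom-matrix.
sum(row 0) = 16
sum(row 1) = 22
sum(row 2) = 17
sum(row 3) = 8
sum(row 4) = 16
sum(row 5) = 21
sum(row 6) = 27
Grand total = 127

127
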